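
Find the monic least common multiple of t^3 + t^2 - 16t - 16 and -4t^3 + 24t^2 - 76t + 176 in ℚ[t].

t^5 - t^4 - 7t^3 + 27t^2 - 144t - 176

Euclidean algorithm in ℚ[t]:
  t^3 + t^2 - 16t - 16 = (-1/4)(-4t^3 + 24t^2 - 76t + 176) + (7t^2 - 35t + 28)
  -4t^3 + 24t^2 - 76t + 176 = (-(4/7)t + 4/7)(7t^2 - 35t + 28) + (-40t + 160)
  7t^2 - 35t + 28 = (-(7/40)t + 7/40)(-40t + 160) + (0)
Last nonzero remainder: -40t + 160. Dividing through by -40 gives the monic gcd t - 4.
Then lcm(f, g) = f·g / gcd(f, g); expanding and making the result monic gives the answer.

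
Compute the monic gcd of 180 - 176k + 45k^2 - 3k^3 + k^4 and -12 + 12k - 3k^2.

By polynomial division,
  k^4 - 3k^3 + 45k^2 - 176k + 180 = (-(1/3)k^2 - (1/3)k - 15)(-3k^2 + 12k - 12) + (0)
Last nonzero remainder: -3k^2 + 12k - 12. Dividing through by -3 gives the monic gcd k^2 - 4k + 4.

4 - 4k + k^2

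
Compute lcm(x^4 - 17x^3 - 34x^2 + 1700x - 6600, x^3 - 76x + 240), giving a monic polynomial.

By polynomial division,
  x^4 - 17x^3 - 34x^2 + 1700x - 6600 = (x - 17)(x^3 - 76x + 240) + (42x^2 + 168x - 2520)
  x^3 - 76x + 240 = ((1/42)x - 2/21)(42x^2 + 168x - 2520) + (0)
Last nonzero remainder: 42x^2 + 168x - 2520. Dividing through by 42 gives the monic gcd x^2 + 4x - 60.
Then lcm(f, g) = f·g / gcd(f, g); expanding and making the result monic gives the answer.

x^5 - 21x^4 + 34x^3 + 1836x^2 - 13400x + 26400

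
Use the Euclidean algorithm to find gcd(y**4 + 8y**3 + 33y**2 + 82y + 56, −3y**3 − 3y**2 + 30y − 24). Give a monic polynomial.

Apply the Euclidean algorithm:
  y**4 + 8y**3 + 33y**2 + 82y + 56 = (−(1/3)y − 7/3)(−3y**3 − 3y**2 + 30y − 24) + (36y**2 + 144y)
  −3y**3 − 3y**2 + 30y − 24 = (−(1/12)y + 1/4)(36y**2 + 144y) + (−6y − 24)
  36y**2 + 144y = (−6y)(−6y − 24) + (0)
Last nonzero remainder: −6y − 24. Dividing through by −6 gives the monic gcd y + 4.

y + 4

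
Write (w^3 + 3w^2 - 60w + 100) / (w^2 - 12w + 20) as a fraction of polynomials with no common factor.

Repeated division with remainder:
  w^3 + 3w^2 - 60w + 100 = (w + 15)(w^2 - 12w + 20) + (100w - 200)
  w^2 - 12w + 20 = ((1/100)w - 1/10)(100w - 200) + (0)
Last nonzero remainder: 100w - 200. Dividing through by 100 gives the monic gcd w - 2.
Cancel w - 2 from numerator and denominator to get the reduced form.

(w^2 + 5w - 50)/(w - 10)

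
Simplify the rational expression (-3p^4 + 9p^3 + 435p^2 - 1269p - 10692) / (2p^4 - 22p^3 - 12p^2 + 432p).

(-3p^2 - 6p + 297)/(2p^2 - 12p)

Apply the Euclidean algorithm:
  -3p^4 + 9p^3 + 435p^2 - 1269p - 10692 = (-3/2)(2p^4 - 22p^3 - 12p^2 + 432p) + (-24p^3 + 417p^2 - 621p - 10692)
  2p^4 - 22p^3 - 12p^2 + 432p = (-(1/12)p - 17/32)(-24p^3 + 417p^2 - 621p - 10692) + ((5049/32)p^2 - (25245/32)p - 45441/8)
  -24p^3 + 417p^2 - 621p - 10692 = (-(256/1683)p + 32/17)((5049/32)p^2 - (25245/32)p - 45441/8) + (0)
Last nonzero remainder: (5049/32)p^2 - (25245/32)p - 45441/8. Dividing through by 5049/32 gives the monic gcd p^2 - 5p - 36.
Cancel p^2 - 5p - 36 from numerator and denominator to get the reduced form.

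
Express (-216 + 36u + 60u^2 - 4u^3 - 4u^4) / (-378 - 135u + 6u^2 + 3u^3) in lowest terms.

(-72 + 36u + 8u^2 - 4u^3)/(-126 - 3u + 3u^2)

Apply the Euclidean algorithm:
  -4u^4 - 4u^3 + 60u^2 + 36u - 216 = (-(4/3)u + 4/3)(3u^3 + 6u^2 - 135u - 378) + (-128u^2 - 288u + 288)
  3u^3 + 6u^2 - 135u - 378 = (-(3/128)u + 3/512)(-128u^2 - 288u + 288) + (-(2025/16)u - 6075/16)
  -128u^2 - 288u + 288 = ((2048/2025)u - 512/675)(-(2025/16)u - 6075/16) + (0)
Last nonzero remainder: -(2025/16)u - 6075/16. Dividing through by -2025/16 gives the monic gcd u + 3.
Cancel u + 3 from numerator and denominator to get the reduced form.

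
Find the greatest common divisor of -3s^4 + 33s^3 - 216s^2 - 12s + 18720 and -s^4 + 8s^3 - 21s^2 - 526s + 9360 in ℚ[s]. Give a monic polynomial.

Apply the Euclidean algorithm:
  -3s^4 + 33s^3 - 216s^2 - 12s + 18720 = (3)(-s^4 + 8s^3 - 21s^2 - 526s + 9360) + (9s^3 - 153s^2 + 1566s - 9360)
  -s^4 + 8s^3 - 21s^2 - 526s + 9360 = (-(1/9)s - 1)(9s^3 - 153s^2 + 1566s - 9360) + (0)
Last nonzero remainder: 9s^3 - 153s^2 + 1566s - 9360. Dividing through by 9 gives the monic gcd s^3 - 17s^2 + 174s - 1040.

s^3 - 17s^2 + 174s - 1040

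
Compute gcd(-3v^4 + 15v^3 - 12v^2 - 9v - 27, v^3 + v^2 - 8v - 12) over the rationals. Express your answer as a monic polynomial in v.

v - 3

Repeated division with remainder:
  -3v^4 + 15v^3 - 12v^2 - 9v - 27 = (-3v + 18)(v^3 + v^2 - 8v - 12) + (-54v^2 + 99v + 189)
  v^3 + v^2 - 8v - 12 = (-(1/54)v - 17/324)(-54v^2 + 99v + 189) + ((25/36)v - 25/12)
  -54v^2 + 99v + 189 = (-(1944/25)v - 2268/25)((25/36)v - 25/12) + (0)
Last nonzero remainder: (25/36)v - 25/12. Dividing through by 25/36 gives the monic gcd v - 3.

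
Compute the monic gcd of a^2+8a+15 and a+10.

1

Euclidean algorithm in ℚ[a]:
  a^2+8a+15 = (a-2)(a+10) + (35)
  a+10 = ((1/35)a+2/7)(35) + (0)
The last nonzero remainder is the constant 35, so the polynomials are coprime and gcd = 1.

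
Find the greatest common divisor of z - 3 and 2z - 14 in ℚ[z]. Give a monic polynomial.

1

By polynomial division,
  z - 3 = (1/2)(2z - 14) + (4)
  2z - 14 = ((1/2)z - 7/2)(4) + (0)
The last nonzero remainder is the constant 4, so the polynomials are coprime and gcd = 1.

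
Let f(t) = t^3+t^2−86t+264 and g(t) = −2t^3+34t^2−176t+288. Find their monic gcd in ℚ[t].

t−4

Apply the Euclidean algorithm:
  t^3+t^2−86t+264 = (−1/2)(−2t^3+34t^2−176t+288) + (18t^2−174t+408)
  −2t^3+34t^2−176t+288 = (−(1/9)t+22/27)(18t^2−174t+408) + ((100/9)t−400/9)
  18t^2−174t+408 = ((81/50)t−459/50)((100/9)t−400/9) + (0)
Last nonzero remainder: (100/9)t−400/9. Dividing through by 100/9 gives the monic gcd t−4.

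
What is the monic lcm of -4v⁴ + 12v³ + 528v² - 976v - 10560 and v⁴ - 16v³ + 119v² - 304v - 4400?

v⁶ - 12v⁵ - 5v⁴ + 1132v³ - 12756v² + 640v + 264000

Repeated division with remainder:
  -4v⁴ + 12v³ + 528v² - 976v - 10560 = (-4)(v⁴ - 16v³ + 119v² - 304v - 4400) + (-52v³ + 1004v² - 2192v - 28160)
  v⁴ - 16v³ + 119v² - 304v - 4400 = (-(1/52)v - 43/676)(-52v³ + 1004v² - 2192v - 28160) + ((23780/169)v² - (166460/169)v - 1046320/169)
  -52v³ + 1004v² - 2192v - 28160 = (-(2197/5945)v + 5408/1189)((23780/169)v² - (166460/169)v - 1046320/169) + (0)
Last nonzero remainder: (23780/169)v² - (166460/169)v - 1046320/169. Dividing through by 23780/169 gives the monic gcd v² - 7v - 44.
Then lcm(f, g) = f·g / gcd(f, g); expanding and making the result monic gives the answer.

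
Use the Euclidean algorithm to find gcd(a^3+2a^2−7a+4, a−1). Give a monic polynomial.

Apply the Euclidean algorithm:
  a^3+2a^2−7a+4 = (a^2+3a−4)(a−1) + (0)
The last nonzero remainder a−1 is already monic.

a−1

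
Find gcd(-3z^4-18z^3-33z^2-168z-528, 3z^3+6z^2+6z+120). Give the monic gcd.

Euclidean algorithm in ℚ[z]:
  -3z^4-18z^3-33z^2-168z-528 = (-z-4)(3z^3+6z^2+6z+120) + (-3z^2-24z-48)
  3z^3+6z^2+6z+120 = (-z+6)(-3z^2-24z-48) + (102z+408)
  -3z^2-24z-48 = (-(1/34)z-2/17)(102z+408) + (0)
Last nonzero remainder: 102z+408. Dividing through by 102 gives the monic gcd z+4.

z+4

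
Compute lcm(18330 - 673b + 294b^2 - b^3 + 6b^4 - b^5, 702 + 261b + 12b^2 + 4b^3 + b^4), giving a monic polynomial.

-329940 - 152856b - 17565b^2 - 1955b^3 - 393b^4 - 35b^5 + 3b^6 + b^7

Apply the Euclidean algorithm:
  -b^5 + 6b^4 - b^3 + 294b^2 - 673b + 18330 = (-b + 10)(b^4 + 4b^3 + 12b^2 + 261b + 702) + (-29b^3 + 435b^2 - 2581b + 11310)
  b^4 + 4b^3 + 12b^2 + 261b + 702 = (-(1/29)b - 19/29)(-29b^3 + 435b^2 - 2581b + 11310) + (208b^2 - 1040b + 8112)
  -29b^3 + 435b^2 - 2581b + 11310 = (-(29/208)b + 145/104)(208b^2 - 1040b + 8112) + (0)
Last nonzero remainder: 208b^2 - 1040b + 8112. Dividing through by 208 gives the monic gcd b^2 - 5b + 39.
Then lcm(f, g) = f·g / gcd(f, g); expanding and making the result monic gives the answer.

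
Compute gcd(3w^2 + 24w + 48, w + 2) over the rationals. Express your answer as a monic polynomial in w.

By polynomial division,
  3w^2 + 24w + 48 = (3w + 18)(w + 2) + (12)
  w + 2 = ((1/12)w + 1/6)(12) + (0)
The last nonzero remainder is the constant 12, so the polynomials are coprime and gcd = 1.

1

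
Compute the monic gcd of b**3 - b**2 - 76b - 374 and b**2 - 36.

Euclidean algorithm in ℚ[b]:
  b**3 - b**2 - 76b - 374 = (b - 1)(b**2 - 36) + (-40b - 410)
  b**2 - 36 = (-(1/40)b + 41/160)(-40b - 410) + (1105/16)
  -40b - 410 = (-(128/221)b - 1312/221)(1105/16) + (0)
The last nonzero remainder is the constant 1105/16, so the polynomials are coprime and gcd = 1.

1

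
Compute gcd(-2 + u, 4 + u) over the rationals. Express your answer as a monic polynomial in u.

Apply the Euclidean algorithm:
  u - 2 = (u + 4) + (-6)
  u + 4 = (-(1/6)u - 2/3)(-6) + (0)
The last nonzero remainder is the constant -6, so the polynomials are coprime and gcd = 1.

1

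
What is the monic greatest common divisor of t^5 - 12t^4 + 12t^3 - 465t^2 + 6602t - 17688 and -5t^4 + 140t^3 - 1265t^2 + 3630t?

t^2 - 17t + 66

By polynomial division,
  t^5 - 12t^4 + 12t^3 - 465t^2 + 6602t - 17688 = (-(1/5)t - 16/5)(-5t^4 + 140t^3 - 1265t^2 + 3630t) + (207t^3 - 3787t^2 + 18218t - 17688)
  -5t^4 + 140t^3 - 1265t^2 + 3630t = (-(5/207)t + 10045/42849)(207t^3 - 3787t^2 + 18218t - 17688) + ((2692060/42849)t^2 - (45765020/42849)t + 59225320/14283)
  207t^3 - 3787t^2 + 18218t - 17688 = ((8869743/2692060)t - 42849/10045)((2692060/42849)t^2 - (45765020/42849)t + 59225320/14283) + (0)
Last nonzero remainder: (2692060/42849)t^2 - (45765020/42849)t + 59225320/14283. Dividing through by 2692060/42849 gives the monic gcd t^2 - 17t + 66.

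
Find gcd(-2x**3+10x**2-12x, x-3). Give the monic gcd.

x-3

Euclidean algorithm in ℚ[x]:
  -2x**3+10x**2-12x = (-2x**2+4x)(x-3) + (0)
The last nonzero remainder x-3 is already monic.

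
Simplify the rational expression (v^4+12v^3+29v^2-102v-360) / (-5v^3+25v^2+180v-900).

(-v^3-6v^2+7v+60)/(5v^2-55v+150)

Repeated division with remainder:
  v^4+12v^3+29v^2-102v-360 = (-(1/5)v-17/5)(-5v^3+25v^2+180v-900) + (150v^2+330v-3420)
  -5v^3+25v^2+180v-900 = (-(1/30)v+6/25)(150v^2+330v-3420) + (-(66/5)v-396/5)
  150v^2+330v-3420 = (-(125/11)v+475/11)(-(66/5)v-396/5) + (0)
Last nonzero remainder: -(66/5)v-396/5. Dividing through by -66/5 gives the monic gcd v+6.
Cancel v+6 from numerator and denominator to get the reduced form.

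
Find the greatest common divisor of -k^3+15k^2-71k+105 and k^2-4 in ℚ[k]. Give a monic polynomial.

By polynomial division,
  -k^3+15k^2-71k+105 = (-k+15)(k^2-4) + (-75k+165)
  k^2-4 = (-(1/75)k-11/375)(-75k+165) + (21/25)
  -75k+165 = (-(625/7)k+1375/7)(21/25) + (0)
The last nonzero remainder is the constant 21/25, so the polynomials are coprime and gcd = 1.

1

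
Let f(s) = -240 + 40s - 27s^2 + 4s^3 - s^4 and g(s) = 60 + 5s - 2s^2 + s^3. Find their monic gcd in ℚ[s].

20 - 5s + s^2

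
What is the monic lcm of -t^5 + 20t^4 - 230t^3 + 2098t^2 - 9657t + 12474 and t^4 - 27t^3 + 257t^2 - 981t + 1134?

t^6 - 29t^5 + 410t^4 - 4168t^3 + 28539t^2 - 99387t + 112266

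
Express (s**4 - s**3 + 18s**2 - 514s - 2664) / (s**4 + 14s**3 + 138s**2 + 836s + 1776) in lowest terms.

(s - 9)/(s + 6)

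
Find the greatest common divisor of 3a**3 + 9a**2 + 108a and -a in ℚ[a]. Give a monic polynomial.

Apply the Euclidean algorithm:
  3a**3 + 9a**2 + 108a = (-3a**2 - 9a - 108)(-a) + (0)
Last nonzero remainder: -a. Dividing through by -1 gives the monic gcd a.

a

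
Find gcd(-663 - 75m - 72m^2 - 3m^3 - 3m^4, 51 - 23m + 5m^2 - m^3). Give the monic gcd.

17 - 2m + m^2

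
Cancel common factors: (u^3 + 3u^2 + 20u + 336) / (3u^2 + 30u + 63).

By polynomial division,
  u^3 + 3u^2 + 20u + 336 = ((1/3)u - 7/3)(3u^2 + 30u + 63) + (69u + 483)
  3u^2 + 30u + 63 = ((1/23)u + 3/23)(69u + 483) + (0)
Last nonzero remainder: 69u + 483. Dividing through by 69 gives the monic gcd u + 7.
Cancel u + 7 from numerator and denominator to get the reduced form.

(u^2 - 4u + 48)/(3u + 9)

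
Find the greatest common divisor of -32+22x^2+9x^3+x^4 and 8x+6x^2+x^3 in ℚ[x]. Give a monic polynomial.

8+6x+x^2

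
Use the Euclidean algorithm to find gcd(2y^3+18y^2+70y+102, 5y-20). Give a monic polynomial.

1

Apply the Euclidean algorithm:
  2y^3+18y^2+70y+102 = ((2/5)y^2+(26/5)y+174/5)(5y-20) + (798)
  5y-20 = ((5/798)y-10/399)(798) + (0)
The last nonzero remainder is the constant 798, so the polynomials are coprime and gcd = 1.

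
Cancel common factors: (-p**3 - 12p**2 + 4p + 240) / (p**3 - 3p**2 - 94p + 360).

(-p - 6)/(p - 9)

Euclidean algorithm in ℚ[p]:
  -p**3 - 12p**2 + 4p + 240 = (-1)(p**3 - 3p**2 - 94p + 360) + (-15p**2 - 90p + 600)
  p**3 - 3p**2 - 94p + 360 = (-(1/15)p + 3/5)(-15p**2 - 90p + 600) + (0)
Last nonzero remainder: -15p**2 - 90p + 600. Dividing through by -15 gives the monic gcd p**2 + 6p - 40.
Cancel p**2 + 6p - 40 from numerator and denominator to get the reduced form.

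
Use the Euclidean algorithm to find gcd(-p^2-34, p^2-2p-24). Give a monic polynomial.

1

Euclidean algorithm in ℚ[p]:
  -p^2-34 = (-1)(p^2-2p-24) + (-2p-58)
  p^2-2p-24 = (-(1/2)p+31/2)(-2p-58) + (875)
  -2p-58 = (-(2/875)p-58/875)(875) + (0)
The last nonzero remainder is the constant 875, so the polynomials are coprime and gcd = 1.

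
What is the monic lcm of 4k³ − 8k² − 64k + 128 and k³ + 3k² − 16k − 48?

k⁴ + k³ − 22k² − 16k + 96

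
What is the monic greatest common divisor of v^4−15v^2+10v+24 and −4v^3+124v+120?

Apply the Euclidean algorithm:
  v^4−15v^2+10v+24 = (−(1/4)v)(−4v^3+124v+120) + (16v^2+40v+24)
  −4v^3+124v+120 = (−(1/4)v+5/8)(16v^2+40v+24) + (105v+105)
  16v^2+40v+24 = ((16/105)v+8/35)(105v+105) + (0)
Last nonzero remainder: 105v+105. Dividing through by 105 gives the monic gcd v+1.

v+1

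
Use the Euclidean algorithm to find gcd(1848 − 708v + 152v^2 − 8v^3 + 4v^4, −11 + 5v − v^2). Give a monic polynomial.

Euclidean algorithm in ℚ[v]:
  4v^4 − 8v^3 + 152v^2 − 708v + 1848 = (−4v^2 − 12v − 168)(−v^2 + 5v − 11) + (0)
Last nonzero remainder: −v^2 + 5v − 11. Dividing through by −1 gives the monic gcd v^2 − 5v + 11.

11 − 5v + v^2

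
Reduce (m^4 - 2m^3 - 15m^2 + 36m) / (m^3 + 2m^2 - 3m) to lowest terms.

Euclidean algorithm in ℚ[m]:
  m^4 - 2m^3 - 15m^2 + 36m = (m - 4)(m^3 + 2m^2 - 3m) + (-4m^2 + 24m)
  m^3 + 2m^2 - 3m = (-(1/4)m - 2)(-4m^2 + 24m) + (45m)
  -4m^2 + 24m = (-(4/45)m + 8/15)(45m) + (0)
Last nonzero remainder: 45m. Dividing through by 45 gives the monic gcd m.
Cancel m from numerator and denominator to get the reduced form.

(m^3 - 2m^2 - 15m + 36)/(m^2 + 2m - 3)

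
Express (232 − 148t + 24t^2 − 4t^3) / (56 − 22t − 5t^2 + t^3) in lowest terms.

(−116 + 16t − 4t^2)/(−28 − 3t + t^2)

Euclidean algorithm in ℚ[t]:
  −4t^3 + 24t^2 − 148t + 232 = (−4)(t^3 − 5t^2 − 22t + 56) + (4t^2 − 236t + 456)
  t^3 − 5t^2 − 22t + 56 = ((1/4)t + 27/2)(4t^2 − 236t + 456) + (3050t − 6100)
  4t^2 − 236t + 456 = ((2/1525)t − 114/1525)(3050t − 6100) + (0)
Last nonzero remainder: 3050t − 6100. Dividing through by 3050 gives the monic gcd t − 2.
Cancel t − 2 from numerator and denominator to get the reduced form.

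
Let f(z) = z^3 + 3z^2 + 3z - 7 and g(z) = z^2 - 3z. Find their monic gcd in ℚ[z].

Euclidean algorithm in ℚ[z]:
  z^3 + 3z^2 + 3z - 7 = (z + 6)(z^2 - 3z) + (21z - 7)
  z^2 - 3z = ((1/21)z - 8/63)(21z - 7) + (-8/9)
  21z - 7 = (-(189/8)z + 63/8)(-8/9) + (0)
The last nonzero remainder is the constant -8/9, so the polynomials are coprime and gcd = 1.

1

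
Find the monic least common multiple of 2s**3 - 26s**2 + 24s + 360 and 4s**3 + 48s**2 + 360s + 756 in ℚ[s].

s**5 - 4s**4 - 42s**3 - 531s**2 + 2376s + 11340

Euclidean algorithm in ℚ[s]:
  2s**3 - 26s**2 + 24s + 360 = (1/2)(4s**3 + 48s**2 + 360s + 756) + (-50s**2 - 156s - 18)
  4s**3 + 48s**2 + 360s + 756 = (-(2/25)s - 444/625)(-50s**2 - 156s - 18) + ((154836/625)s + 464508/625)
  -50s**2 - 156s - 18 = (-(15625/77418)s - 625/25806)((154836/625)s + 464508/625) + (0)
Last nonzero remainder: (154836/625)s + 464508/625. Dividing through by 154836/625 gives the monic gcd s + 3.
Then lcm(f, g) = f·g / gcd(f, g); expanding and making the result monic gives the answer.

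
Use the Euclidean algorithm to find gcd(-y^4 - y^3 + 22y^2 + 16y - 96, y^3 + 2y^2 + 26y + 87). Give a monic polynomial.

Apply the Euclidean algorithm:
  -y^4 - y^3 + 22y^2 + 16y - 96 = (-y + 1)(y^3 + 2y^2 + 26y + 87) + (46y^2 + 77y - 183)
  y^3 + 2y^2 + 26y + 87 = ((1/46)y + 15/2116)(46y^2 + 77y - 183) + ((62279/2116)y + 186837/2116)
  46y^2 + 77y - 183 = ((97336/62279)y - 129076/62279)((62279/2116)y + 186837/2116) + (0)
Last nonzero remainder: (62279/2116)y + 186837/2116. Dividing through by 62279/2116 gives the monic gcd y + 3.

y + 3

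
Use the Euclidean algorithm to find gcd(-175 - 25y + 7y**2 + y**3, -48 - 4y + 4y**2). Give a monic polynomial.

Apply the Euclidean algorithm:
  y**3 + 7y**2 - 25y - 175 = ((1/4)y + 2)(4y**2 - 4y - 48) + (-5y - 79)
  4y**2 - 4y - 48 = (-(4/5)y + 336/25)(-5y - 79) + (25344/25)
  -5y - 79 = (-(125/25344)y - 1975/25344)(25344/25) + (0)
The last nonzero remainder is the constant 25344/25, so the polynomials are coprime and gcd = 1.

1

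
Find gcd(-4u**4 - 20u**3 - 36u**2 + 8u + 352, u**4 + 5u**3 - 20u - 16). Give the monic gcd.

u**2 + 2u - 8

Euclidean algorithm in ℚ[u]:
  -4u**4 - 20u**3 - 36u**2 + 8u + 352 = (-4)(u**4 + 5u**3 - 20u - 16) + (-36u**2 - 72u + 288)
  u**4 + 5u**3 - 20u - 16 = (-(1/36)u**2 - (1/12)u - 1/18)(-36u**2 - 72u + 288) + (0)
Last nonzero remainder: -36u**2 - 72u + 288. Dividing through by -36 gives the monic gcd u**2 + 2u - 8.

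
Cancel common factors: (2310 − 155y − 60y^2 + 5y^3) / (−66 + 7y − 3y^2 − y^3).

By polynomial division,
  5y^3 − 60y^2 − 155y + 2310 = (−5)(−y^3 − 3y^2 + 7y − 66) + (−75y^2 − 120y + 1980)
  −y^3 − 3y^2 + 7y − 66 = ((1/75)y + 7/375)(−75y^2 − 120y + 1980) + (−(429/25)y − 2574/25)
  −75y^2 − 120y + 1980 = ((625/143)y − 250/13)(−(429/25)y − 2574/25) + (0)
Last nonzero remainder: −(429/25)y − 2574/25. Dividing through by −429/25 gives the monic gcd y + 6.
Cancel y + 6 from numerator and denominator to get the reduced form.

(−385 + 90y − 5y^2)/(11 − 3y + y^2)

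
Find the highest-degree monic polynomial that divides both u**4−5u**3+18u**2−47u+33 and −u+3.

u−3

By polynomial division,
  u**4−5u**3+18u**2−47u+33 = (−u**3+2u**2−12u+11)(−u+3) + (0)
Last nonzero remainder: −u+3. Dividing through by −1 gives the monic gcd u−3.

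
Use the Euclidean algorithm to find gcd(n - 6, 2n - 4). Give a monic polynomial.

1

Apply the Euclidean algorithm:
  n - 6 = (1/2)(2n - 4) + (-4)
  2n - 4 = (-(1/2)n + 1)(-4) + (0)
The last nonzero remainder is the constant -4, so the polynomials are coprime and gcd = 1.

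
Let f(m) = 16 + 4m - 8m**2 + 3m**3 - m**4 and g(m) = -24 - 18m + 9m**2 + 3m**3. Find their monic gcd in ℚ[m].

Repeated division with remainder:
  -m**4 + 3m**3 - 8m**2 + 4m + 16 = (-(1/3)m + 2)(3m**3 + 9m**2 - 18m - 24) + (-32m**2 + 32m + 64)
  3m**3 + 9m**2 - 18m - 24 = (-(3/32)m - 3/8)(-32m**2 + 32m + 64) + (0)
Last nonzero remainder: -32m**2 + 32m + 64. Dividing through by -32 gives the monic gcd m**2 - m - 2.

-2 - m + m**2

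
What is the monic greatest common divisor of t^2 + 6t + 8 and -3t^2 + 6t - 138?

By polynomial division,
  t^2 + 6t + 8 = (-1/3)(-3t^2 + 6t - 138) + (8t - 38)
  -3t^2 + 6t - 138 = (-(3/8)t - 33/32)(8t - 38) + (-2835/16)
  8t - 38 = (-(128/2835)t + 608/2835)(-2835/16) + (0)
The last nonzero remainder is the constant -2835/16, so the polynomials are coprime and gcd = 1.

1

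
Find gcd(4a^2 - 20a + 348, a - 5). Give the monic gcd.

Apply the Euclidean algorithm:
  4a^2 - 20a + 348 = (4a)(a - 5) + (348)
  a - 5 = ((1/348)a - 5/348)(348) + (0)
The last nonzero remainder is the constant 348, so the polynomials are coprime and gcd = 1.

1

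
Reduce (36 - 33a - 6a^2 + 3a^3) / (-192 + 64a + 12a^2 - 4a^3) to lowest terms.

By polynomial division,
  3a^3 - 6a^2 - 33a + 36 = (-3/4)(-4a^3 + 12a^2 + 64a - 192) + (3a^2 + 15a - 108)
  -4a^3 + 12a^2 + 64a - 192 = (-(4/3)a + 32/3)(3a^2 + 15a - 108) + (-240a + 960)
  3a^2 + 15a - 108 = (-(1/80)a - 9/80)(-240a + 960) + (0)
Last nonzero remainder: -240a + 960. Dividing through by -240 gives the monic gcd a - 4.
Cancel a - 4 from numerator and denominator to get the reduced form.

(9 - 6a - 3a^2)/(-48 + 4a + 4a^2)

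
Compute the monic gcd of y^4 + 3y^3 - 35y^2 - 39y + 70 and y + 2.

By polynomial division,
  y^4 + 3y^3 - 35y^2 - 39y + 70 = (y^3 + y^2 - 37y + 35)(y + 2) + (0)
The last nonzero remainder y + 2 is already monic.

y + 2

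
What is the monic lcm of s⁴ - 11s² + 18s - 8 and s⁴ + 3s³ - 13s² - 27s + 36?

s⁶ - 20s⁴ + 18s³ + 91s² - 162s + 72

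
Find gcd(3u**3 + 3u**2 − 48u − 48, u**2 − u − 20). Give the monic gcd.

u + 4

Repeated division with remainder:
  3u**3 + 3u**2 − 48u − 48 = (3u + 6)(u**2 − u − 20) + (18u + 72)
  u**2 − u − 20 = ((1/18)u − 5/18)(18u + 72) + (0)
Last nonzero remainder: 18u + 72. Dividing through by 18 gives the monic gcd u + 4.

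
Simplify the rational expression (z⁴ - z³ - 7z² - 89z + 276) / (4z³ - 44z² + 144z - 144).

(z³ + 2z² - z - 92)/(4z² - 32z + 48)

By polynomial division,
  z⁴ - z³ - 7z² - 89z + 276 = ((1/4)z + 5/2)(4z³ - 44z² + 144z - 144) + (67z² - 413z + 636)
  4z³ - 44z² + 144z - 144 = ((4/67)z - 1296/4489)(67z² - 413z + 636) + (-(59280/4489)z + 177840/4489)
  67z² - 413z + 636 = (-(300763/59280)z + 237917/14820)(-(59280/4489)z + 177840/4489) + (0)
Last nonzero remainder: -(59280/4489)z + 177840/4489. Dividing through by -59280/4489 gives the monic gcd z - 3.
Cancel z - 3 from numerator and denominator to get the reduced form.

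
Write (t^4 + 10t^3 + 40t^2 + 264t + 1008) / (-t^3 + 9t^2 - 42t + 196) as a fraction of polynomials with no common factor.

Euclidean algorithm in ℚ[t]:
  t^4 + 10t^3 + 40t^2 + 264t + 1008 = (-t - 19)(-t^3 + 9t^2 - 42t + 196) + (169t^2 - 338t + 4732)
  -t^3 + 9t^2 - 42t + 196 = (-(1/169)t + 7/169)(169t^2 - 338t + 4732) + (0)
Last nonzero remainder: 169t^2 - 338t + 4732. Dividing through by 169 gives the monic gcd t^2 - 2t + 28.
Cancel t^2 - 2t + 28 from numerator and denominator to get the reduced form.

(-t^2 - 12t - 36)/(t - 7)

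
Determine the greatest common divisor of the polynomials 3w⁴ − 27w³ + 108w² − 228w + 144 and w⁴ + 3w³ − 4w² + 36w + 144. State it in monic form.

w² − 4w + 12

Euclidean algorithm in ℚ[w]:
  3w⁴ − 27w³ + 108w² − 228w + 144 = (3)(w⁴ + 3w³ − 4w² + 36w + 144) + (−36w³ + 120w² − 336w − 288)
  w⁴ + 3w³ − 4w² + 36w + 144 = (−(1/36)w − 19/108)(−36w³ + 120w² − 336w − 288) + ((70/9)w² − (280/9)w + 280/3)
  −36w³ + 120w² − 336w − 288 = (−(162/35)w − 108/35)((70/9)w² − (280/9)w + 280/3) + (0)
Last nonzero remainder: (70/9)w² − (280/9)w + 280/3. Dividing through by 70/9 gives the monic gcd w² − 4w + 12.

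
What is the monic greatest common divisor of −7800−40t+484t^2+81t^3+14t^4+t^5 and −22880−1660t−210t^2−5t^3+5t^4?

52+2t+t^2

By polynomial division,
  t^5+14t^4+81t^3+484t^2−40t−7800 = ((1/5)t+3)(5t^4−5t^3−210t^2−1660t−22880) + (138t^3+1446t^2+9516t+60840)
  5t^4−5t^3−210t^2−1660t−22880 = ((5/138)t−220/529)(138t^3+1446t^2+9516t+60840) + ((24640/529)t^2+(49280/529)t+1281280/529)
  138t^3+1446t^2+9516t+60840 = ((36501/12320)t+61893/2464)((24640/529)t^2+(49280/529)t+1281280/529) + (0)
Last nonzero remainder: (24640/529)t^2+(49280/529)t+1281280/529. Dividing through by 24640/529 gives the monic gcd t^2+2t+52.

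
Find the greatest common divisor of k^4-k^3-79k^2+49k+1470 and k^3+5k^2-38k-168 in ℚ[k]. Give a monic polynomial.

k^2+k-42

Euclidean algorithm in ℚ[k]:
  k^4-k^3-79k^2+49k+1470 = (k-6)(k^3+5k^2-38k-168) + (-11k^2-11k+462)
  k^3+5k^2-38k-168 = (-(1/11)k-4/11)(-11k^2-11k+462) + (0)
Last nonzero remainder: -11k^2-11k+462. Dividing through by -11 gives the monic gcd k^2+k-42.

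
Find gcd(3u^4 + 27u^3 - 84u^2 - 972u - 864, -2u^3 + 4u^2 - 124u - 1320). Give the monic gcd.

u + 6

Euclidean algorithm in ℚ[u]:
  3u^4 + 27u^3 - 84u^2 - 972u - 864 = (-(3/2)u - 33/2)(-2u^3 + 4u^2 - 124u - 1320) + (-204u^2 - 4998u - 22644)
  -2u^3 + 4u^2 - 124u - 1320 = ((1/102)u - 53/204)(-204u^2 - 4998u - 22644) + (-(2401/2)u - 7203)
  -204u^2 - 4998u - 22644 = ((408/2401)u + 7548/2401)(-(2401/2)u - 7203) + (0)
Last nonzero remainder: -(2401/2)u - 7203. Dividing through by -2401/2 gives the monic gcd u + 6.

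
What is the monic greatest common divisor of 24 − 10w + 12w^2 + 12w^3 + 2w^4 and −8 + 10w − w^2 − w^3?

Repeated division with remainder:
  2w^4 + 12w^3 + 12w^2 − 10w + 24 = (−2w − 10)(−w^3 − w^2 + 10w − 8) + (22w^2 + 74w − 56)
  −w^3 − w^2 + 10w − 8 = (−(1/22)w + 13/121)(22w^2 + 74w − 56) + (−(60/121)w − 240/121)
  22w^2 + 74w − 56 = (−(1331/30)w + 847/30)(−(60/121)w − 240/121) + (0)
Last nonzero remainder: −(60/121)w − 240/121. Dividing through by −60/121 gives the monic gcd w + 4.

4 + w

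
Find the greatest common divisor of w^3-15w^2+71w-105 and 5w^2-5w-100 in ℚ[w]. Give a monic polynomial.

w-5

Apply the Euclidean algorithm:
  w^3-15w^2+71w-105 = ((1/5)w-14/5)(5w^2-5w-100) + (77w-385)
  5w^2-5w-100 = ((5/77)w+20/77)(77w-385) + (0)
Last nonzero remainder: 77w-385. Dividing through by 77 gives the monic gcd w-5.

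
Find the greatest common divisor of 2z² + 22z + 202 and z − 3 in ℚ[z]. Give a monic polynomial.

1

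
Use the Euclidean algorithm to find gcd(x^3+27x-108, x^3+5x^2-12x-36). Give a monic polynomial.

x-3

By polynomial division,
  x^3+27x-108 = (x^3+5x^2-12x-36) + (-5x^2+39x-72)
  x^3+5x^2-12x-36 = (-(1/5)x-64/25)(-5x^2+39x-72) + ((1836/25)x-5508/25)
  -5x^2+39x-72 = (-(125/1836)x+50/153)((1836/25)x-5508/25) + (0)
Last nonzero remainder: (1836/25)x-5508/25. Dividing through by 1836/25 gives the monic gcd x-3.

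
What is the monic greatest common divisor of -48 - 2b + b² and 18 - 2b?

1

Apply the Euclidean algorithm:
  b² - 2b - 48 = (-(1/2)b - 7/2)(-2b + 18) + (15)
  -2b + 18 = (-(2/15)b + 6/5)(15) + (0)
The last nonzero remainder is the constant 15, so the polynomials are coprime and gcd = 1.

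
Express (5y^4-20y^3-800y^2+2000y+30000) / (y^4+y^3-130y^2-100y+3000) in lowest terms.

Euclidean algorithm in ℚ[y]:
  5y^4-20y^3-800y^2+2000y+30000 = (5)(y^4+y^3-130y^2-100y+3000) + (-25y^3-150y^2+2500y+15000)
  y^4+y^3-130y^2-100y+3000 = (-(1/25)y+1/5)(-25y^3-150y^2+2500y+15000) + (0)
Last nonzero remainder: -25y^3-150y^2+2500y+15000. Dividing through by -25 gives the monic gcd y^3+6y^2-100y-600.
Cancel y^3+6y^2-100y-600 from numerator and denominator to get the reduced form.

(5y-50)/(y-5)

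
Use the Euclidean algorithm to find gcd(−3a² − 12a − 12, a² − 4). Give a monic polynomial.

Apply the Euclidean algorithm:
  −3a² − 12a − 12 = (−3)(a² − 4) + (−12a − 24)
  a² − 4 = (−(1/12)a + 1/6)(−12a − 24) + (0)
Last nonzero remainder: −12a − 24. Dividing through by −12 gives the monic gcd a + 2.

a + 2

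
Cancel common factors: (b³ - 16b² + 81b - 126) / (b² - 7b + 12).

(b² - 13b + 42)/(b - 4)

Euclidean algorithm in ℚ[b]:
  b³ - 16b² + 81b - 126 = (b - 9)(b² - 7b + 12) + (6b - 18)
  b² - 7b + 12 = ((1/6)b - 2/3)(6b - 18) + (0)
Last nonzero remainder: 6b - 18. Dividing through by 6 gives the monic gcd b - 3.
Cancel b - 3 from numerator and denominator to get the reduced form.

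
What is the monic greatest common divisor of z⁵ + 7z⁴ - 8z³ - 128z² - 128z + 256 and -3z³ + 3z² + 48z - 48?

z³ - z² - 16z + 16

By polynomial division,
  z⁵ + 7z⁴ - 8z³ - 128z² - 128z + 256 = (-(1/3)z² - (8/3)z - 16/3)(-3z³ + 3z² + 48z - 48) + (0)
Last nonzero remainder: -3z³ + 3z² + 48z - 48. Dividing through by -3 gives the monic gcd z³ - z² - 16z + 16.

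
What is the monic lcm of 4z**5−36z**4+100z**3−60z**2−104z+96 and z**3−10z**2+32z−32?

Apply the Euclidean algorithm:
  4z**5−36z**4+100z**3−60z**2−104z+96 = (4z**2+4z+12)(z**3−10z**2+32z−32) + (60z**2−360z+480)
  z**3−10z**2+32z−32 = ((1/60)z−1/15)(60z**2−360z+480) + (0)
Last nonzero remainder: 60z**2−360z+480. Dividing through by 60 gives the monic gcd z**2−6z+8.
Then lcm(f, g) = f·g / gcd(f, g); expanding and making the result monic gives the answer.

z**6−13z**5+61z**4−115z**3+34z**2+128z−96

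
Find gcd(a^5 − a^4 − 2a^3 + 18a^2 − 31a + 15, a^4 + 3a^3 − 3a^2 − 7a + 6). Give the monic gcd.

a^3 + a^2 − 5a + 3

Apply the Euclidean algorithm:
  a^5 − a^4 − 2a^3 + 18a^2 − 31a + 15 = (a − 4)(a^4 + 3a^3 − 3a^2 − 7a + 6) + (13a^3 + 13a^2 − 65a + 39)
  a^4 + 3a^3 − 3a^2 − 7a + 6 = ((1/13)a + 2/13)(13a^3 + 13a^2 − 65a + 39) + (0)
Last nonzero remainder: 13a^3 + 13a^2 − 65a + 39. Dividing through by 13 gives the monic gcd a^3 + a^2 − 5a + 3.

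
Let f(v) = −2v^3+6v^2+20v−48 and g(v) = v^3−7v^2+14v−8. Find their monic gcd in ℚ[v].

Repeated division with remainder:
  −2v^3+6v^2+20v−48 = (−2)(v^3−7v^2+14v−8) + (−8v^2+48v−64)
  v^3−7v^2+14v−8 = (−(1/8)v+1/8)(−8v^2+48v−64) + (0)
Last nonzero remainder: −8v^2+48v−64. Dividing through by −8 gives the monic gcd v^2−6v+8.

v^2−6v+8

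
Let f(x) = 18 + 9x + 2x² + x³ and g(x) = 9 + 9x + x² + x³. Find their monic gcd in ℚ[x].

9 + x²

By polynomial division,
  x³ + 2x² + 9x + 18 = (x³ + x² + 9x + 9) + (x² + 9)
  x³ + x² + 9x + 9 = (x + 1)(x² + 9) + (0)
The last nonzero remainder x² + 9 is already monic.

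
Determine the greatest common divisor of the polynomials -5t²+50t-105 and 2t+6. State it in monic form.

Euclidean algorithm in ℚ[t]:
  -5t²+50t-105 = (-(5/2)t+65/2)(2t+6) + (-300)
  2t+6 = (-(1/150)t-1/50)(-300) + (0)
The last nonzero remainder is the constant -300, so the polynomials are coprime and gcd = 1.

1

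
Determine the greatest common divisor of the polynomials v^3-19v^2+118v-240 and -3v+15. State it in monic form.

Repeated division with remainder:
  v^3-19v^2+118v-240 = (-(1/3)v^2+(14/3)v-16)(-3v+15) + (0)
Last nonzero remainder: -3v+15. Dividing through by -3 gives the monic gcd v-5.

v-5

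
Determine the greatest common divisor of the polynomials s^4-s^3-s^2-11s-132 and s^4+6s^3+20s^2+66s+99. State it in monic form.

By polynomial division,
  s^4-s^3-s^2-11s-132 = (s^4+6s^3+20s^2+66s+99) + (-7s^3-21s^2-77s-231)
  s^4+6s^3+20s^2+66s+99 = (-(1/7)s-3/7)(-7s^3-21s^2-77s-231) + (0)
Last nonzero remainder: -7s^3-21s^2-77s-231. Dividing through by -7 gives the monic gcd s^3+3s^2+11s+33.

s^3+3s^2+11s+33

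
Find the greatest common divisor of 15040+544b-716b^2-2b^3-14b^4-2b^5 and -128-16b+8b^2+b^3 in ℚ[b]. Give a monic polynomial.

Euclidean algorithm in ℚ[b]:
  -2b^5-14b^4-2b^3-716b^2+544b+15040 = (-2b^2+2b-50)(b^3+8b^2-16b-128) + (-540b^2+8640)
  b^3+8b^2-16b-128 = (-(1/540)b-2/135)(-540b^2+8640) + (0)
Last nonzero remainder: -540b^2+8640. Dividing through by -540 gives the monic gcd b^2-16.

-16+b^2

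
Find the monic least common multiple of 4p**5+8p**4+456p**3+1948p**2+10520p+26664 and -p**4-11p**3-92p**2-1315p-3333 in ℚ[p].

p**6+13p**5+136p**4+1741p**3+7987p**2+35596p+73326

Apply the Euclidean algorithm:
  4p**5+8p**4+456p**3+1948p**2+10520p+26664 = (-4p+36)(-p**4-11p**3-92p**2-1315p-3333) + (484p**3+44528p+146652)
  -p**4-11p**3-92p**2-1315p-3333 = (-(1/484)p-1/44)(484p**3+44528p+146652) + (0)
Last nonzero remainder: 484p**3+44528p+146652. Dividing through by 484 gives the monic gcd p**3+92p+303.
Then lcm(f, g) = f·g / gcd(f, g); expanding and making the result monic gives the answer.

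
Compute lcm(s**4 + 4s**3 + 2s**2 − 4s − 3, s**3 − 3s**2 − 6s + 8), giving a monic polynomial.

Repeated division with remainder:
  s**4 + 4s**3 + 2s**2 − 4s − 3 = (s + 7)(s**3 − 3s**2 − 6s + 8) + (29s**2 + 30s − 59)
  s**3 − 3s**2 − 6s + 8 = ((1/29)s − 117/841)(29s**2 + 30s − 59) + ((175/841)s − 175/841)
  29s**2 + 30s − 59 = ((24389/175)s + 49619/175)((175/841)s − 175/841) + (0)
Last nonzero remainder: (175/841)s − 175/841. Dividing through by 175/841 gives the monic gcd s − 1.
Then lcm(f, g) = f·g / gcd(f, g); expanding and making the result monic gives the answer.

s**6 + 2s**5 − 14s**4 − 40s**3 − 11s**2 + 38s + 24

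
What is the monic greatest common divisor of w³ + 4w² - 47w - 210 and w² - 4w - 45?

By polynomial division,
  w³ + 4w² - 47w - 210 = (w + 8)(w² - 4w - 45) + (30w + 150)
  w² - 4w - 45 = ((1/30)w - 3/10)(30w + 150) + (0)
Last nonzero remainder: 30w + 150. Dividing through by 30 gives the monic gcd w + 5.

w + 5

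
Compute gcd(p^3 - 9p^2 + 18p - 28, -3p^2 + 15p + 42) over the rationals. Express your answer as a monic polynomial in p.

p - 7

Apply the Euclidean algorithm:
  p^3 - 9p^2 + 18p - 28 = (-(1/3)p + 4/3)(-3p^2 + 15p + 42) + (12p - 84)
  -3p^2 + 15p + 42 = (-(1/4)p - 1/2)(12p - 84) + (0)
Last nonzero remainder: 12p - 84. Dividing through by 12 gives the monic gcd p - 7.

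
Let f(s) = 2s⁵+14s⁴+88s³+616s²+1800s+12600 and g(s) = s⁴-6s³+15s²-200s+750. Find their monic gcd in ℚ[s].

s²+4s+30

Repeated division with remainder:
  2s⁵+14s⁴+88s³+616s²+1800s+12600 = (2s+26)(s⁴-6s³+15s²-200s+750) + (214s³+626s²+5500s-6900)
  s⁴-6s³+15s²-200s+750 = ((1/214)s-955/22898)(214s³+626s²+5500s-6900) + ((176400/11449)s²+(705600/11449)s+5292000/11449)
  214s³+626s²+5500s-6900 = ((1225043/88200)s-263327/17640)((176400/11449)s²+(705600/11449)s+5292000/11449) + (0)
Last nonzero remainder: (176400/11449)s²+(705600/11449)s+5292000/11449. Dividing through by 176400/11449 gives the monic gcd s²+4s+30.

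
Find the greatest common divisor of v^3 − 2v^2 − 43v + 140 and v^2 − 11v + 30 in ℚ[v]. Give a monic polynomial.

By polynomial division,
  v^3 − 2v^2 − 43v + 140 = (v + 9)(v^2 − 11v + 30) + (26v − 130)
  v^2 − 11v + 30 = ((1/26)v − 3/13)(26v − 130) + (0)
Last nonzero remainder: 26v − 130. Dividing through by 26 gives the monic gcd v − 5.

v − 5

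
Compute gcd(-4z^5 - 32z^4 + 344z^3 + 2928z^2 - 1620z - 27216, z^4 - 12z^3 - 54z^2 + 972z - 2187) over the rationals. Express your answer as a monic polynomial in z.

z^3 - 3z^2 - 81z + 243

Repeated division with remainder:
  -4z^5 - 32z^4 + 344z^3 + 2928z^2 - 1620z - 27216 = (-4z - 80)(z^4 - 12z^3 - 54z^2 + 972z - 2187) + (-832z^3 + 2496z^2 + 67392z - 202176)
  z^4 - 12z^3 - 54z^2 + 972z - 2187 = (-(1/832)z + 9/832)(-832z^3 + 2496z^2 + 67392z - 202176) + (0)
Last nonzero remainder: -832z^3 + 2496z^2 + 67392z - 202176. Dividing through by -832 gives the monic gcd z^3 - 3z^2 - 81z + 243.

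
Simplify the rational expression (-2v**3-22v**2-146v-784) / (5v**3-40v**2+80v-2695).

(-2v-16)/(5v-55)

Euclidean algorithm in ℚ[v]:
  -2v**3-22v**2-146v-784 = (-2/5)(5v**3-40v**2+80v-2695) + (-38v**2-114v-1862)
  5v**3-40v**2+80v-2695 = (-(5/38)v+55/38)(-38v**2-114v-1862) + (0)
Last nonzero remainder: -38v**2-114v-1862. Dividing through by -38 gives the monic gcd v**2+3v+49.
Cancel v**2+3v+49 from numerator and denominator to get the reduced form.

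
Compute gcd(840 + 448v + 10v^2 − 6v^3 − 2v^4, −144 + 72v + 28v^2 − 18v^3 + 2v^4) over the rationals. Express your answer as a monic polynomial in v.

−12 − 4v + v^2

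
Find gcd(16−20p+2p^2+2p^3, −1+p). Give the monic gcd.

Apply the Euclidean algorithm:
  2p^3+2p^2−20p+16 = (2p^2+4p−16)(p−1) + (0)
The last nonzero remainder p−1 is already monic.

−1+p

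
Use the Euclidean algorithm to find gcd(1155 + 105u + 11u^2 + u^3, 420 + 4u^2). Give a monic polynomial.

105 + u^2

Euclidean algorithm in ℚ[u]:
  u^3 + 11u^2 + 105u + 1155 = ((1/4)u + 11/4)(4u^2 + 420) + (0)
Last nonzero remainder: 4u^2 + 420. Dividing through by 4 gives the monic gcd u^2 + 105.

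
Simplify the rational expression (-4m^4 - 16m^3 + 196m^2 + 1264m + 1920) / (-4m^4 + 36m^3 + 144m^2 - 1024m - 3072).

By polynomial division,
  -4m^4 - 16m^3 + 196m^2 + 1264m + 1920 = (-4m^4 + 36m^3 + 144m^2 - 1024m - 3072) + (-52m^3 + 52m^2 + 2288m + 4992)
  -4m^4 + 36m^3 + 144m^2 - 1024m - 3072 = ((1/13)m - 8/13)(-52m^3 + 52m^2 + 2288m + 4992) + (0)
Last nonzero remainder: -52m^3 + 52m^2 + 2288m + 4992. Dividing through by -52 gives the monic gcd m^3 - m^2 - 44m - 96.
Cancel m^3 - m^2 - 44m - 96 from numerator and denominator to get the reduced form.

(m + 5)/(m - 8)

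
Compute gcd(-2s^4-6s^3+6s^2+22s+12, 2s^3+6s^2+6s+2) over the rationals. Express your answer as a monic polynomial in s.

s^2+2s+1

Euclidean algorithm in ℚ[s]:
  -2s^4-6s^3+6s^2+22s+12 = (-s)(2s^3+6s^2+6s+2) + (12s^2+24s+12)
  2s^3+6s^2+6s+2 = ((1/6)s+1/6)(12s^2+24s+12) + (0)
Last nonzero remainder: 12s^2+24s+12. Dividing through by 12 gives the monic gcd s^2+2s+1.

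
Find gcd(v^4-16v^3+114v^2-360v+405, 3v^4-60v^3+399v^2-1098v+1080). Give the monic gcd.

v^2-6v+9

Repeated division with remainder:
  v^4-16v^3+114v^2-360v+405 = (1/3)(3v^4-60v^3+399v^2-1098v+1080) + (4v^3-19v^2+6v+45)
  3v^4-60v^3+399v^2-1098v+1080 = ((3/4)v-183/16)(4v^3-19v^2+6v+45) + ((2835/16)v^2-(8505/8)v+25515/16)
  4v^3-19v^2+6v+45 = ((64/2835)v+16/567)((2835/16)v^2-(8505/8)v+25515/16) + (0)
Last nonzero remainder: (2835/16)v^2-(8505/8)v+25515/16. Dividing through by 2835/16 gives the monic gcd v^2-6v+9.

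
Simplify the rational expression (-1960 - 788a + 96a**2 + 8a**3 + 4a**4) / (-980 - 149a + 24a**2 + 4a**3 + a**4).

(8 + 4a)/(4 + a)

Euclidean algorithm in ℚ[a]:
  4a**4 + 8a**3 + 96a**2 - 788a - 1960 = (4)(a**4 + 4a**3 + 24a**2 - 149a - 980) + (-8a**3 - 192a + 1960)
  a**4 + 4a**3 + 24a**2 - 149a - 980 = (-(1/8)a - 1/2)(-8a**3 - 192a + 1960) + (0)
Last nonzero remainder: -8a**3 - 192a + 1960. Dividing through by -8 gives the monic gcd a**3 + 24a - 245.
Cancel a**3 + 24a - 245 from numerator and denominator to get the reduced form.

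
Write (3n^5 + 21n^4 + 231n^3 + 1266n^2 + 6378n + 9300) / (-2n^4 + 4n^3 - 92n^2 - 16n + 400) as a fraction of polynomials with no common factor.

Euclidean algorithm in ℚ[n]:
  3n^5 + 21n^4 + 231n^3 + 1266n^2 + 6378n + 9300 = (-(3/2)n - 27/2)(-2n^4 + 4n^3 - 92n^2 - 16n + 400) + (147n^3 + 6762n + 14700)
  -2n^4 + 4n^3 - 92n^2 - 16n + 400 = (-(2/147)n + 4/147)(147n^3 + 6762n + 14700) + (0)
Last nonzero remainder: 147n^3 + 6762n + 14700. Dividing through by 147 gives the monic gcd n^3 + 46n + 100.
Cancel n^3 + 46n + 100 from numerator and denominator to get the reduced form.

(-3n^2 - 21n - 93)/(2n - 4)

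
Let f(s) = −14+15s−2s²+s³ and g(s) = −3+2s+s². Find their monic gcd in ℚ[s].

Apply the Euclidean algorithm:
  s³−2s²+15s−14 = (s−4)(s²+2s−3) + (26s−26)
  s²+2s−3 = ((1/26)s+3/26)(26s−26) + (0)
Last nonzero remainder: 26s−26. Dividing through by 26 gives the monic gcd s−1.

−1+s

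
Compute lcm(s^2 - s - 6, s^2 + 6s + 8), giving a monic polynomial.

Repeated division with remainder:
  s^2 - s - 6 = (s^2 + 6s + 8) + (-7s - 14)
  s^2 + 6s + 8 = (-(1/7)s - 4/7)(-7s - 14) + (0)
Last nonzero remainder: -7s - 14. Dividing through by -7 gives the monic gcd s + 2.
Then lcm(f, g) = f·g / gcd(f, g); expanding and making the result monic gives the answer.

s^3 + 3s^2 - 10s - 24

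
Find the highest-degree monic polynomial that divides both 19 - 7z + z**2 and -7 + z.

Apply the Euclidean algorithm:
  z**2 - 7z + 19 = (z)(z - 7) + (19)
  z - 7 = ((1/19)z - 7/19)(19) + (0)
The last nonzero remainder is the constant 19, so the polynomials are coprime and gcd = 1.

1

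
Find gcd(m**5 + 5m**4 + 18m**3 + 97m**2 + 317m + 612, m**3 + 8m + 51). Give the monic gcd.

m**2 - 3m + 17

Repeated division with remainder:
  m**5 + 5m**4 + 18m**3 + 97m**2 + 317m + 612 = (m**2 + 5m + 10)(m**3 + 8m + 51) + (6m**2 - 18m + 102)
  m**3 + 8m + 51 = ((1/6)m + 1/2)(6m**2 - 18m + 102) + (0)
Last nonzero remainder: 6m**2 - 18m + 102. Dividing through by 6 gives the monic gcd m**2 - 3m + 17.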